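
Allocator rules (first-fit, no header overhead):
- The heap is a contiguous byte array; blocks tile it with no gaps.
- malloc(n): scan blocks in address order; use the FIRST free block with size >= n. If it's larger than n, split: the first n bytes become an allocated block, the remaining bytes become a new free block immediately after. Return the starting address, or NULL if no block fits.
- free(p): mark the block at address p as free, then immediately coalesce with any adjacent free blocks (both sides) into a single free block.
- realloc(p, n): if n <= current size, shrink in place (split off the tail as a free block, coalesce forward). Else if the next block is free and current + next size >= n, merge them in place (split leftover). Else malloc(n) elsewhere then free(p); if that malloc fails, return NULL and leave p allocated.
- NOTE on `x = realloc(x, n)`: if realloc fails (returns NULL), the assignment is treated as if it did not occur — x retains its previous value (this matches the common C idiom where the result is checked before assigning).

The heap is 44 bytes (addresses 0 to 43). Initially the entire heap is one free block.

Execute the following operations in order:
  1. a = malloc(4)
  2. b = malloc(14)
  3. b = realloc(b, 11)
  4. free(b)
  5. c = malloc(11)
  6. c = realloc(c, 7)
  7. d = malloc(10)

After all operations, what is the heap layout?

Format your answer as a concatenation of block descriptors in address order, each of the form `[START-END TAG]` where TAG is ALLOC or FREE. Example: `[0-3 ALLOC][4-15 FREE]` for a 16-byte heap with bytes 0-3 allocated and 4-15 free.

Op 1: a = malloc(4) -> a = 0; heap: [0-3 ALLOC][4-43 FREE]
Op 2: b = malloc(14) -> b = 4; heap: [0-3 ALLOC][4-17 ALLOC][18-43 FREE]
Op 3: b = realloc(b, 11) -> b = 4; heap: [0-3 ALLOC][4-14 ALLOC][15-43 FREE]
Op 4: free(b) -> (freed b); heap: [0-3 ALLOC][4-43 FREE]
Op 5: c = malloc(11) -> c = 4; heap: [0-3 ALLOC][4-14 ALLOC][15-43 FREE]
Op 6: c = realloc(c, 7) -> c = 4; heap: [0-3 ALLOC][4-10 ALLOC][11-43 FREE]
Op 7: d = malloc(10) -> d = 11; heap: [0-3 ALLOC][4-10 ALLOC][11-20 ALLOC][21-43 FREE]

Answer: [0-3 ALLOC][4-10 ALLOC][11-20 ALLOC][21-43 FREE]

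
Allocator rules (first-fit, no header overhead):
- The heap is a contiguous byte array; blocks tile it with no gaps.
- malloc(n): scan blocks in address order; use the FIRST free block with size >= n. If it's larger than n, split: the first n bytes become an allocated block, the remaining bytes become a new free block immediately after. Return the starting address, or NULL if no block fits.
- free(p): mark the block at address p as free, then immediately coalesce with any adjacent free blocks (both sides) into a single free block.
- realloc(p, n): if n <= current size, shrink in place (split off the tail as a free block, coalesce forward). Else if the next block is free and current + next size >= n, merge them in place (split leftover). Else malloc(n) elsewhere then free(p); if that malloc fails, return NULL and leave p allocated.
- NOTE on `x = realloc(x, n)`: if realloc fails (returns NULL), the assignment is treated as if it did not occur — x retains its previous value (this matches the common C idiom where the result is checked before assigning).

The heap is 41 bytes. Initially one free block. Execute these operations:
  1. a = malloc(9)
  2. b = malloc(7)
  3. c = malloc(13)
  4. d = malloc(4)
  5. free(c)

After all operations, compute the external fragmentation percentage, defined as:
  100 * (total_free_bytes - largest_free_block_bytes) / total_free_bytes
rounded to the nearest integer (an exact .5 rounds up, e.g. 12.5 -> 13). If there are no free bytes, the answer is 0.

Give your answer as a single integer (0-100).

Op 1: a = malloc(9) -> a = 0; heap: [0-8 ALLOC][9-40 FREE]
Op 2: b = malloc(7) -> b = 9; heap: [0-8 ALLOC][9-15 ALLOC][16-40 FREE]
Op 3: c = malloc(13) -> c = 16; heap: [0-8 ALLOC][9-15 ALLOC][16-28 ALLOC][29-40 FREE]
Op 4: d = malloc(4) -> d = 29; heap: [0-8 ALLOC][9-15 ALLOC][16-28 ALLOC][29-32 ALLOC][33-40 FREE]
Op 5: free(c) -> (freed c); heap: [0-8 ALLOC][9-15 ALLOC][16-28 FREE][29-32 ALLOC][33-40 FREE]
Free blocks: [13 8] total_free=21 largest=13 -> 100*(21-13)/21 = 800/21 ≈ 38.095 -> rounds to 38

Answer: 38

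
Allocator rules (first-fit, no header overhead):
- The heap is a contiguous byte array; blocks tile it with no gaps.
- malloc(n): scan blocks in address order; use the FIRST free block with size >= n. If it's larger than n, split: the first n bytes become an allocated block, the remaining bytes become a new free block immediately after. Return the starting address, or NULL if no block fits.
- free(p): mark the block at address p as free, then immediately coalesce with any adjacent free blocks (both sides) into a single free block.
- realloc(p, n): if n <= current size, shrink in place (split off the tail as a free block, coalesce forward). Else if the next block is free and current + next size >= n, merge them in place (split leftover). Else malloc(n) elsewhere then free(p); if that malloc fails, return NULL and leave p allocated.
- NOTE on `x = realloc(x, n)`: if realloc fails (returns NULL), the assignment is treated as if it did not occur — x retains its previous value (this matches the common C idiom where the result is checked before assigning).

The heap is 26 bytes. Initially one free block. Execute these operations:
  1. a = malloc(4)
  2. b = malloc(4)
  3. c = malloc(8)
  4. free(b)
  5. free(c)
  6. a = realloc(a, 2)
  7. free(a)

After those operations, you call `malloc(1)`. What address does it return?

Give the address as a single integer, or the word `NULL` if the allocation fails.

Answer: 0

Derivation:
Op 1: a = malloc(4) -> a = 0; heap: [0-3 ALLOC][4-25 FREE]
Op 2: b = malloc(4) -> b = 4; heap: [0-3 ALLOC][4-7 ALLOC][8-25 FREE]
Op 3: c = malloc(8) -> c = 8; heap: [0-3 ALLOC][4-7 ALLOC][8-15 ALLOC][16-25 FREE]
Op 4: free(b) -> (freed b); heap: [0-3 ALLOC][4-7 FREE][8-15 ALLOC][16-25 FREE]
Op 5: free(c) -> (freed c); heap: [0-3 ALLOC][4-25 FREE]
Op 6: a = realloc(a, 2) -> a = 0; heap: [0-1 ALLOC][2-25 FREE]
Op 7: free(a) -> (freed a); heap: [0-25 FREE]
malloc(1): first-fit scan over [0-25 FREE] -> 0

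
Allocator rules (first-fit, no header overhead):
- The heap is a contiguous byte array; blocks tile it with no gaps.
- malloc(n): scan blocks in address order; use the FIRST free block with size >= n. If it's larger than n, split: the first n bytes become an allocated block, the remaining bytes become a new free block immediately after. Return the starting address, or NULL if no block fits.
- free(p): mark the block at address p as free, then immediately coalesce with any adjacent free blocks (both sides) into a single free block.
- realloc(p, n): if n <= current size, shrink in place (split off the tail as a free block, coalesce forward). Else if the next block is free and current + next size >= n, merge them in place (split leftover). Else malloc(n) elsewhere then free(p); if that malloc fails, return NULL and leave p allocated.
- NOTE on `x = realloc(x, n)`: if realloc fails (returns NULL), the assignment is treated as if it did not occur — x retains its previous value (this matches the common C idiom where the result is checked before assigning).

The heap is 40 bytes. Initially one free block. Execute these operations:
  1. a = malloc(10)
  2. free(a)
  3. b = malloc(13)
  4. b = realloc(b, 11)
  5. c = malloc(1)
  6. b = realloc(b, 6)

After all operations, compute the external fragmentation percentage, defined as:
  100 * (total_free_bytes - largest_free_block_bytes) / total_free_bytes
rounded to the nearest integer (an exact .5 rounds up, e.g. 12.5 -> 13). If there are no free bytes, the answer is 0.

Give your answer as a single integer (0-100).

Answer: 15

Derivation:
Op 1: a = malloc(10) -> a = 0; heap: [0-9 ALLOC][10-39 FREE]
Op 2: free(a) -> (freed a); heap: [0-39 FREE]
Op 3: b = malloc(13) -> b = 0; heap: [0-12 ALLOC][13-39 FREE]
Op 4: b = realloc(b, 11) -> b = 0; heap: [0-10 ALLOC][11-39 FREE]
Op 5: c = malloc(1) -> c = 11; heap: [0-10 ALLOC][11-11 ALLOC][12-39 FREE]
Op 6: b = realloc(b, 6) -> b = 0; heap: [0-5 ALLOC][6-10 FREE][11-11 ALLOC][12-39 FREE]
Free blocks: [5 28] total_free=33 largest=28 -> 100*(33-28)/33 = 500/33 ≈ 15.152 -> rounds to 15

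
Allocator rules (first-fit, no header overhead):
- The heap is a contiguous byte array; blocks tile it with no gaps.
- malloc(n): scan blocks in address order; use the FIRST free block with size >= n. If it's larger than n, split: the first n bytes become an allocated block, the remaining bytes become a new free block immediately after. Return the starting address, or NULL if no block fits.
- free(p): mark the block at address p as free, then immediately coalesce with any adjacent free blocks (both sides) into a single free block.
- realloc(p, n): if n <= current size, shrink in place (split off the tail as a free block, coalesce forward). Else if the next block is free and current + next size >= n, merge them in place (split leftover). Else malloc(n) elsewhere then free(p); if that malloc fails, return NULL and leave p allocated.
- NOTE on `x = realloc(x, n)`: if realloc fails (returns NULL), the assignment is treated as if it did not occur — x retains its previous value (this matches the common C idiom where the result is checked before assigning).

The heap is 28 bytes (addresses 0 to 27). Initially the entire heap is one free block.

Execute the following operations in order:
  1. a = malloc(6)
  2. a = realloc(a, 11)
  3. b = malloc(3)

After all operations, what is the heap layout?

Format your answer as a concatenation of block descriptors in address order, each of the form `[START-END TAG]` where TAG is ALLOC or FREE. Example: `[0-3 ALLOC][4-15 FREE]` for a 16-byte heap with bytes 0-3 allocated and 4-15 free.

Op 1: a = malloc(6) -> a = 0; heap: [0-5 ALLOC][6-27 FREE]
Op 2: a = realloc(a, 11) -> a = 0; heap: [0-10 ALLOC][11-27 FREE]
Op 3: b = malloc(3) -> b = 11; heap: [0-10 ALLOC][11-13 ALLOC][14-27 FREE]

Answer: [0-10 ALLOC][11-13 ALLOC][14-27 FREE]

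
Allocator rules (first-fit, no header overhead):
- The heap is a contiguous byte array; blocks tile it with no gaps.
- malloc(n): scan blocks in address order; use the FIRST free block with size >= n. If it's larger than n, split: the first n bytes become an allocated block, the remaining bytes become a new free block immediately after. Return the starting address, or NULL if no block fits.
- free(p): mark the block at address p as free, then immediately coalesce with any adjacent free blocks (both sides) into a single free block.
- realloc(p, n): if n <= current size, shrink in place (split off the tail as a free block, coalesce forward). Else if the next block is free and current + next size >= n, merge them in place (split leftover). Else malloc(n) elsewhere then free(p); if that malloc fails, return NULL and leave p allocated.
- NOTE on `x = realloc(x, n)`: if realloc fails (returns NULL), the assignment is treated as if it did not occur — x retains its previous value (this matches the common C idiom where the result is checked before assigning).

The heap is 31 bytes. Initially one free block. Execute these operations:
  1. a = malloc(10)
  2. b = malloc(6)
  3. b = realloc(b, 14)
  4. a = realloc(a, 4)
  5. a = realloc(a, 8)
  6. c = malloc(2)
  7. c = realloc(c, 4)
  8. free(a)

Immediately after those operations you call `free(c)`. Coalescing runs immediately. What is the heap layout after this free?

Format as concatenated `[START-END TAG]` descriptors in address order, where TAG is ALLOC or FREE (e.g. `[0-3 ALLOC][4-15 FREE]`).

Op 1: a = malloc(10) -> a = 0; heap: [0-9 ALLOC][10-30 FREE]
Op 2: b = malloc(6) -> b = 10; heap: [0-9 ALLOC][10-15 ALLOC][16-30 FREE]
Op 3: b = realloc(b, 14) -> b = 10; heap: [0-9 ALLOC][10-23 ALLOC][24-30 FREE]
Op 4: a = realloc(a, 4) -> a = 0; heap: [0-3 ALLOC][4-9 FREE][10-23 ALLOC][24-30 FREE]
Op 5: a = realloc(a, 8) -> a = 0; heap: [0-7 ALLOC][8-9 FREE][10-23 ALLOC][24-30 FREE]
Op 6: c = malloc(2) -> c = 8; heap: [0-7 ALLOC][8-9 ALLOC][10-23 ALLOC][24-30 FREE]
Op 7: c = realloc(c, 4) -> c = 24; heap: [0-7 ALLOC][8-9 FREE][10-23 ALLOC][24-27 ALLOC][28-30 FREE]
Op 8: free(a) -> (freed a); heap: [0-9 FREE][10-23 ALLOC][24-27 ALLOC][28-30 FREE]
free(c): c = 24 -> block [24-27 ALLOC]; mark free, coalesce with adjacent free neighbors -> [0-9 FREE][10-23 ALLOC][24-30 FREE]

Answer: [0-9 FREE][10-23 ALLOC][24-30 FREE]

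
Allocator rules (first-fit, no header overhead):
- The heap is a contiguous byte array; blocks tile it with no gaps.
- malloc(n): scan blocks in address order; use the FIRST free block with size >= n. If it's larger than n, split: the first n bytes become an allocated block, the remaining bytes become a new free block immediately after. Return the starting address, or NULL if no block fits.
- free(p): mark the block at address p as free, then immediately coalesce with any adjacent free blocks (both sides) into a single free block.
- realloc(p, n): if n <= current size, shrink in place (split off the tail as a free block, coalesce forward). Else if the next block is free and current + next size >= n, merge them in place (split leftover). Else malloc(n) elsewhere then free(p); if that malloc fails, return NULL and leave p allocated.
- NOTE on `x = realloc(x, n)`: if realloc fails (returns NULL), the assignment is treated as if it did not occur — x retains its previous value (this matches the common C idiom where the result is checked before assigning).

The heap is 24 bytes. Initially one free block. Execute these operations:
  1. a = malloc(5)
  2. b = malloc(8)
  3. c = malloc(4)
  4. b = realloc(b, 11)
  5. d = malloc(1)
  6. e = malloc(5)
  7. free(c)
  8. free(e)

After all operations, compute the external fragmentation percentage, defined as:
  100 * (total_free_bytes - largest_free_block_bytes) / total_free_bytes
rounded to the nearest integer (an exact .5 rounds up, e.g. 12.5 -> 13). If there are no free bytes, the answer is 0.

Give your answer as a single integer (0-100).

Op 1: a = malloc(5) -> a = 0; heap: [0-4 ALLOC][5-23 FREE]
Op 2: b = malloc(8) -> b = 5; heap: [0-4 ALLOC][5-12 ALLOC][13-23 FREE]
Op 3: c = malloc(4) -> c = 13; heap: [0-4 ALLOC][5-12 ALLOC][13-16 ALLOC][17-23 FREE]
Op 4: b = realloc(b, 11) -> NULL (b unchanged); heap: [0-4 ALLOC][5-12 ALLOC][13-16 ALLOC][17-23 FREE]
Op 5: d = malloc(1) -> d = 17; heap: [0-4 ALLOC][5-12 ALLOC][13-16 ALLOC][17-17 ALLOC][18-23 FREE]
Op 6: e = malloc(5) -> e = 18; heap: [0-4 ALLOC][5-12 ALLOC][13-16 ALLOC][17-17 ALLOC][18-22 ALLOC][23-23 FREE]
Op 7: free(c) -> (freed c); heap: [0-4 ALLOC][5-12 ALLOC][13-16 FREE][17-17 ALLOC][18-22 ALLOC][23-23 FREE]
Op 8: free(e) -> (freed e); heap: [0-4 ALLOC][5-12 ALLOC][13-16 FREE][17-17 ALLOC][18-23 FREE]
Free blocks: [4 6] total_free=10 largest=6 -> 100*(10-6)/10 = 400/10 = 40

Answer: 40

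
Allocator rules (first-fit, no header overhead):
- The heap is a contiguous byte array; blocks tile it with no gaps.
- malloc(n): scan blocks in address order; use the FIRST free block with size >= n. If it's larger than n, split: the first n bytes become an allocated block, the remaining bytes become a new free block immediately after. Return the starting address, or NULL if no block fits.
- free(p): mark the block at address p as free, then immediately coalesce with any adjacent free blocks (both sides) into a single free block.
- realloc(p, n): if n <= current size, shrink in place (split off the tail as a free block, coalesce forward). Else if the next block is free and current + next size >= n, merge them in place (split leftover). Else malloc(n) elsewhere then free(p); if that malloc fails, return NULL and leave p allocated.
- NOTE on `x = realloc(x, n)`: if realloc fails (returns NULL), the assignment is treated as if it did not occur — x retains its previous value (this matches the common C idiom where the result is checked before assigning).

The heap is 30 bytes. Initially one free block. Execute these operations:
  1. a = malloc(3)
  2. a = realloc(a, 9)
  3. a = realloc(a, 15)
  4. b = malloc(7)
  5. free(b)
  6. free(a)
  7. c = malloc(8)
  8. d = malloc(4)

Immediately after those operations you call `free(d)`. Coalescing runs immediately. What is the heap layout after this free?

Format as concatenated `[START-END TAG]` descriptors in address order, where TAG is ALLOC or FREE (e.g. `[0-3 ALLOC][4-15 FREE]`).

Op 1: a = malloc(3) -> a = 0; heap: [0-2 ALLOC][3-29 FREE]
Op 2: a = realloc(a, 9) -> a = 0; heap: [0-8 ALLOC][9-29 FREE]
Op 3: a = realloc(a, 15) -> a = 0; heap: [0-14 ALLOC][15-29 FREE]
Op 4: b = malloc(7) -> b = 15; heap: [0-14 ALLOC][15-21 ALLOC][22-29 FREE]
Op 5: free(b) -> (freed b); heap: [0-14 ALLOC][15-29 FREE]
Op 6: free(a) -> (freed a); heap: [0-29 FREE]
Op 7: c = malloc(8) -> c = 0; heap: [0-7 ALLOC][8-29 FREE]
Op 8: d = malloc(4) -> d = 8; heap: [0-7 ALLOC][8-11 ALLOC][12-29 FREE]
free(d): d = 8 -> block [8-11 ALLOC]; mark free, coalesce with adjacent free neighbors -> [0-7 ALLOC][8-29 FREE]

Answer: [0-7 ALLOC][8-29 FREE]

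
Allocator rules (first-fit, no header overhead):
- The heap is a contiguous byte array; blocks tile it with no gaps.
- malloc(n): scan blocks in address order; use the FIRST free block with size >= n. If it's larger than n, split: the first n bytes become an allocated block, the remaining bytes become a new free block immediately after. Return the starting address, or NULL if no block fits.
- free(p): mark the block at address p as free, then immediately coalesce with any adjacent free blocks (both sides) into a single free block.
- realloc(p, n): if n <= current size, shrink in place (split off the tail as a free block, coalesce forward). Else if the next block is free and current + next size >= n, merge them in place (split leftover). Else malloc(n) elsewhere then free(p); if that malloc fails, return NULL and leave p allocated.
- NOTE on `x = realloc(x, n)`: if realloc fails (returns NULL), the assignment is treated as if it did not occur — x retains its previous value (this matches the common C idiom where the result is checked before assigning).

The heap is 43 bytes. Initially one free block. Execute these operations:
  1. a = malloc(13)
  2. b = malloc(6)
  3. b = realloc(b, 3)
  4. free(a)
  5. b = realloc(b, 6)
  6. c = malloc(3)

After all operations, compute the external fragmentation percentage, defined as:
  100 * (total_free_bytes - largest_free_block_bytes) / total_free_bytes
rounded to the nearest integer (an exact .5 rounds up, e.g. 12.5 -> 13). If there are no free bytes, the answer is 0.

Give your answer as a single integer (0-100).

Op 1: a = malloc(13) -> a = 0; heap: [0-12 ALLOC][13-42 FREE]
Op 2: b = malloc(6) -> b = 13; heap: [0-12 ALLOC][13-18 ALLOC][19-42 FREE]
Op 3: b = realloc(b, 3) -> b = 13; heap: [0-12 ALLOC][13-15 ALLOC][16-42 FREE]
Op 4: free(a) -> (freed a); heap: [0-12 FREE][13-15 ALLOC][16-42 FREE]
Op 5: b = realloc(b, 6) -> b = 13; heap: [0-12 FREE][13-18 ALLOC][19-42 FREE]
Op 6: c = malloc(3) -> c = 0; heap: [0-2 ALLOC][3-12 FREE][13-18 ALLOC][19-42 FREE]
Free blocks: [10 24] total_free=34 largest=24 -> 100*(34-24)/34 = 1000/34 ≈ 29.412 -> rounds to 29

Answer: 29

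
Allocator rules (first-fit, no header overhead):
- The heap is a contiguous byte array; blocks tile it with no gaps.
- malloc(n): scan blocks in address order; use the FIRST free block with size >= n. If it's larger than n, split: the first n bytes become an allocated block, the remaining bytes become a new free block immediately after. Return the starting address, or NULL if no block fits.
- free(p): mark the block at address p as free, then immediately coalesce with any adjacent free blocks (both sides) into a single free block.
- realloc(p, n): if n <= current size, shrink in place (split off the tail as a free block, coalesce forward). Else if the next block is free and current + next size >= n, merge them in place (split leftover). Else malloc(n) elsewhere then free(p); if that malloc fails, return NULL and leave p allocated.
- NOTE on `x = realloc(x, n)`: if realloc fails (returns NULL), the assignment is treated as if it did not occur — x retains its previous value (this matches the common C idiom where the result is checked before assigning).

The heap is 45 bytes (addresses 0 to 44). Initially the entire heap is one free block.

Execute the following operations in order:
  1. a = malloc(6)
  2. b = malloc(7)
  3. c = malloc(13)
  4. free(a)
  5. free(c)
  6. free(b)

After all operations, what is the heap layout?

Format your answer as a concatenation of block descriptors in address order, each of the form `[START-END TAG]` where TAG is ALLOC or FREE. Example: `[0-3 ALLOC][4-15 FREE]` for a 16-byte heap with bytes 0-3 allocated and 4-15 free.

Answer: [0-44 FREE]

Derivation:
Op 1: a = malloc(6) -> a = 0; heap: [0-5 ALLOC][6-44 FREE]
Op 2: b = malloc(7) -> b = 6; heap: [0-5 ALLOC][6-12 ALLOC][13-44 FREE]
Op 3: c = malloc(13) -> c = 13; heap: [0-5 ALLOC][6-12 ALLOC][13-25 ALLOC][26-44 FREE]
Op 4: free(a) -> (freed a); heap: [0-5 FREE][6-12 ALLOC][13-25 ALLOC][26-44 FREE]
Op 5: free(c) -> (freed c); heap: [0-5 FREE][6-12 ALLOC][13-44 FREE]
Op 6: free(b) -> (freed b); heap: [0-44 FREE]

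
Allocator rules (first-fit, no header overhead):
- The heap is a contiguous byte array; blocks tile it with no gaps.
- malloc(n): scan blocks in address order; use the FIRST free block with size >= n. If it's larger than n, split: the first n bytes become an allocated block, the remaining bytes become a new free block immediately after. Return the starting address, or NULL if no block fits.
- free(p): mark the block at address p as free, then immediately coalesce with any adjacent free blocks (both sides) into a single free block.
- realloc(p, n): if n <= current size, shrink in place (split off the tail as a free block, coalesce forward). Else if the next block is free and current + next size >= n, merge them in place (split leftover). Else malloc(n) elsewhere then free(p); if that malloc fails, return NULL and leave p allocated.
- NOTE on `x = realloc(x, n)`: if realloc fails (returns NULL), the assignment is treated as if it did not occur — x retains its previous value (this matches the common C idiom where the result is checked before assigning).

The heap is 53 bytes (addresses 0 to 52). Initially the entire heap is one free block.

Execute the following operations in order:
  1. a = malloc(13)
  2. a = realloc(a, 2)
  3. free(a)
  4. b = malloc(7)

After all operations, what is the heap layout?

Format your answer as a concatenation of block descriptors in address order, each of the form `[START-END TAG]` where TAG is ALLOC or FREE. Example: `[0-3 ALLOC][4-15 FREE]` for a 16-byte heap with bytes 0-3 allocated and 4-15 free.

Op 1: a = malloc(13) -> a = 0; heap: [0-12 ALLOC][13-52 FREE]
Op 2: a = realloc(a, 2) -> a = 0; heap: [0-1 ALLOC][2-52 FREE]
Op 3: free(a) -> (freed a); heap: [0-52 FREE]
Op 4: b = malloc(7) -> b = 0; heap: [0-6 ALLOC][7-52 FREE]

Answer: [0-6 ALLOC][7-52 FREE]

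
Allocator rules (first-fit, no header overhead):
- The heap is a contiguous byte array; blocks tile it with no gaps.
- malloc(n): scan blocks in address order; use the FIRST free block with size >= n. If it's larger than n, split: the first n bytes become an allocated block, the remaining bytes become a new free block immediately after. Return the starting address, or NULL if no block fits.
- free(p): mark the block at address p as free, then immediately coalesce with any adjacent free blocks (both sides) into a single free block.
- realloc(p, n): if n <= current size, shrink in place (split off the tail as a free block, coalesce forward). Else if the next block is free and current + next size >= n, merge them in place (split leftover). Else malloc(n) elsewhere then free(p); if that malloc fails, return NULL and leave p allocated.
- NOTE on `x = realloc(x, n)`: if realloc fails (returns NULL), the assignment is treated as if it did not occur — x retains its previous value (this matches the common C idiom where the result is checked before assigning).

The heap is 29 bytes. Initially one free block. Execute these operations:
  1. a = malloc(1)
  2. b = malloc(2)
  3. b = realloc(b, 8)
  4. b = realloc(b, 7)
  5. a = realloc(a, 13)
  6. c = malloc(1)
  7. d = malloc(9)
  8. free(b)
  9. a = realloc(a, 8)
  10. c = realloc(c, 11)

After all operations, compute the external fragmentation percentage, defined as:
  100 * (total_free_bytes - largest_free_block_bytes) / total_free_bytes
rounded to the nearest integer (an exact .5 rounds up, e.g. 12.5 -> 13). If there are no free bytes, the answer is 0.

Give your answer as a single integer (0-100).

Answer: 20

Derivation:
Op 1: a = malloc(1) -> a = 0; heap: [0-0 ALLOC][1-28 FREE]
Op 2: b = malloc(2) -> b = 1; heap: [0-0 ALLOC][1-2 ALLOC][3-28 FREE]
Op 3: b = realloc(b, 8) -> b = 1; heap: [0-0 ALLOC][1-8 ALLOC][9-28 FREE]
Op 4: b = realloc(b, 7) -> b = 1; heap: [0-0 ALLOC][1-7 ALLOC][8-28 FREE]
Op 5: a = realloc(a, 13) -> a = 8; heap: [0-0 FREE][1-7 ALLOC][8-20 ALLOC][21-28 FREE]
Op 6: c = malloc(1) -> c = 0; heap: [0-0 ALLOC][1-7 ALLOC][8-20 ALLOC][21-28 FREE]
Op 7: d = malloc(9) -> d = NULL; heap: [0-0 ALLOC][1-7 ALLOC][8-20 ALLOC][21-28 FREE]
Op 8: free(b) -> (freed b); heap: [0-0 ALLOC][1-7 FREE][8-20 ALLOC][21-28 FREE]
Op 9: a = realloc(a, 8) -> a = 8; heap: [0-0 ALLOC][1-7 FREE][8-15 ALLOC][16-28 FREE]
Op 10: c = realloc(c, 11) -> c = 16; heap: [0-7 FREE][8-15 ALLOC][16-26 ALLOC][27-28 FREE]
Free blocks: [8 2] total_free=10 largest=8 -> 100*(10-8)/10 = 200/10 = 20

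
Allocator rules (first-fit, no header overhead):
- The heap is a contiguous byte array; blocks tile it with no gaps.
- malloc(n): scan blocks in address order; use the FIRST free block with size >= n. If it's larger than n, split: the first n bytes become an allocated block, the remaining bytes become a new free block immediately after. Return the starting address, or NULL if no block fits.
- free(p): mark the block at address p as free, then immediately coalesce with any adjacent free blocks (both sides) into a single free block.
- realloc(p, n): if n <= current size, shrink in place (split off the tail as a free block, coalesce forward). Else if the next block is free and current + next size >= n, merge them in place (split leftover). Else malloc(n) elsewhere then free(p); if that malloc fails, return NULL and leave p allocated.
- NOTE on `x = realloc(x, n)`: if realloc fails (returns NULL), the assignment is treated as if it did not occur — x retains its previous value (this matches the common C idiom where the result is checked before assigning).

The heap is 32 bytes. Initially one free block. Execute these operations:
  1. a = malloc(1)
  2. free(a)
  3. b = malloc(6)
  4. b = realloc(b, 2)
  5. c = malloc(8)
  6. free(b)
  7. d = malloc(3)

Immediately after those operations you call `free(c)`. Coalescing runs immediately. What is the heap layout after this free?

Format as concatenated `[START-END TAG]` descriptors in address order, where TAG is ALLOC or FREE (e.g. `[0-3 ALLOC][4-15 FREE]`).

Op 1: a = malloc(1) -> a = 0; heap: [0-0 ALLOC][1-31 FREE]
Op 2: free(a) -> (freed a); heap: [0-31 FREE]
Op 3: b = malloc(6) -> b = 0; heap: [0-5 ALLOC][6-31 FREE]
Op 4: b = realloc(b, 2) -> b = 0; heap: [0-1 ALLOC][2-31 FREE]
Op 5: c = malloc(8) -> c = 2; heap: [0-1 ALLOC][2-9 ALLOC][10-31 FREE]
Op 6: free(b) -> (freed b); heap: [0-1 FREE][2-9 ALLOC][10-31 FREE]
Op 7: d = malloc(3) -> d = 10; heap: [0-1 FREE][2-9 ALLOC][10-12 ALLOC][13-31 FREE]
free(c): c = 2 -> block [2-9 ALLOC]; mark free, coalesce with adjacent free neighbors -> [0-9 FREE][10-12 ALLOC][13-31 FREE]

Answer: [0-9 FREE][10-12 ALLOC][13-31 FREE]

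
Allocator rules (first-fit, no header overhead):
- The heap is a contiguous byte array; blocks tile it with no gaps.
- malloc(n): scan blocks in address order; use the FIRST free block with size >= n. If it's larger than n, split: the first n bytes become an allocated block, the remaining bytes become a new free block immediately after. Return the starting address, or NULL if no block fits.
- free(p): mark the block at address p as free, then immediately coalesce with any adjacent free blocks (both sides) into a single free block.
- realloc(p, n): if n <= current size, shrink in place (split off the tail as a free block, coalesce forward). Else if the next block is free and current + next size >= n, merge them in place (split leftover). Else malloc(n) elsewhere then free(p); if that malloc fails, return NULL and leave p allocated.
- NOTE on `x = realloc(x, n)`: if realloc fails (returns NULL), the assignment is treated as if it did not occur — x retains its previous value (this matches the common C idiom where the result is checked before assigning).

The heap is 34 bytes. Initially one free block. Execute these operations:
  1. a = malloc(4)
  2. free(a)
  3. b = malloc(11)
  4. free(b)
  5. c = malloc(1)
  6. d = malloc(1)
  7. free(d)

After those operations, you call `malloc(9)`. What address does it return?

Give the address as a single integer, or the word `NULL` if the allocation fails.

Op 1: a = malloc(4) -> a = 0; heap: [0-3 ALLOC][4-33 FREE]
Op 2: free(a) -> (freed a); heap: [0-33 FREE]
Op 3: b = malloc(11) -> b = 0; heap: [0-10 ALLOC][11-33 FREE]
Op 4: free(b) -> (freed b); heap: [0-33 FREE]
Op 5: c = malloc(1) -> c = 0; heap: [0-0 ALLOC][1-33 FREE]
Op 6: d = malloc(1) -> d = 1; heap: [0-0 ALLOC][1-1 ALLOC][2-33 FREE]
Op 7: free(d) -> (freed d); heap: [0-0 ALLOC][1-33 FREE]
malloc(9): first-fit scan over [0-0 ALLOC][1-33 FREE] -> 1

Answer: 1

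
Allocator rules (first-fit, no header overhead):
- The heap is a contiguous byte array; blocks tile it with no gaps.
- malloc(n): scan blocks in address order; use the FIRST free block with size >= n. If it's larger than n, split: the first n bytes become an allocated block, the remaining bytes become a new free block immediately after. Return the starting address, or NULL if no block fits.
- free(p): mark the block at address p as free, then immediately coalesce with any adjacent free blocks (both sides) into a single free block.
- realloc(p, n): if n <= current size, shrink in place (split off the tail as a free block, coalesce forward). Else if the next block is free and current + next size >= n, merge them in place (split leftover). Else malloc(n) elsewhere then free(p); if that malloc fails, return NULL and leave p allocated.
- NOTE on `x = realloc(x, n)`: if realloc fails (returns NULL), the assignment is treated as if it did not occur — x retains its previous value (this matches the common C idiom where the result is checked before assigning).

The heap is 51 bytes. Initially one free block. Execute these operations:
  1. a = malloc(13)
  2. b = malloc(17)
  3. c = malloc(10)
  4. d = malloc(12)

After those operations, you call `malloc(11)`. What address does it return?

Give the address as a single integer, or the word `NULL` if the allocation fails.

Answer: 40

Derivation:
Op 1: a = malloc(13) -> a = 0; heap: [0-12 ALLOC][13-50 FREE]
Op 2: b = malloc(17) -> b = 13; heap: [0-12 ALLOC][13-29 ALLOC][30-50 FREE]
Op 3: c = malloc(10) -> c = 30; heap: [0-12 ALLOC][13-29 ALLOC][30-39 ALLOC][40-50 FREE]
Op 4: d = malloc(12) -> d = NULL; heap: [0-12 ALLOC][13-29 ALLOC][30-39 ALLOC][40-50 FREE]
malloc(11): first-fit scan over [0-12 ALLOC][13-29 ALLOC][30-39 ALLOC][40-50 FREE] -> 40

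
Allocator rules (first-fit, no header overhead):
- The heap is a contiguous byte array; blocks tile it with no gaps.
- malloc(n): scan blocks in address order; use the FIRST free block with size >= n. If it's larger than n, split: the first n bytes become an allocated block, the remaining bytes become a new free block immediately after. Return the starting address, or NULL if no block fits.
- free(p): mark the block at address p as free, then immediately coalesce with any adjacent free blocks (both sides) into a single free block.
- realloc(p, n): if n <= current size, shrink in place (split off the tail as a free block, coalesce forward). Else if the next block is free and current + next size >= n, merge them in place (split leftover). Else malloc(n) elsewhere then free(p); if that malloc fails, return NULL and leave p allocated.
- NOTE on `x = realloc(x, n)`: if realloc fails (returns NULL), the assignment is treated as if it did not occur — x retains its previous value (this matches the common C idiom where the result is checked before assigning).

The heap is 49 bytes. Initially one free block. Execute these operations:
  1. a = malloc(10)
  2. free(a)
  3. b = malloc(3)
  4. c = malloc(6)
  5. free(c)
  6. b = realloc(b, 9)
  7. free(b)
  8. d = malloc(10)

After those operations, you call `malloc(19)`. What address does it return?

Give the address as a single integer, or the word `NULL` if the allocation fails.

Answer: 10

Derivation:
Op 1: a = malloc(10) -> a = 0; heap: [0-9 ALLOC][10-48 FREE]
Op 2: free(a) -> (freed a); heap: [0-48 FREE]
Op 3: b = malloc(3) -> b = 0; heap: [0-2 ALLOC][3-48 FREE]
Op 4: c = malloc(6) -> c = 3; heap: [0-2 ALLOC][3-8 ALLOC][9-48 FREE]
Op 5: free(c) -> (freed c); heap: [0-2 ALLOC][3-48 FREE]
Op 6: b = realloc(b, 9) -> b = 0; heap: [0-8 ALLOC][9-48 FREE]
Op 7: free(b) -> (freed b); heap: [0-48 FREE]
Op 8: d = malloc(10) -> d = 0; heap: [0-9 ALLOC][10-48 FREE]
malloc(19): first-fit scan over [0-9 ALLOC][10-48 FREE] -> 10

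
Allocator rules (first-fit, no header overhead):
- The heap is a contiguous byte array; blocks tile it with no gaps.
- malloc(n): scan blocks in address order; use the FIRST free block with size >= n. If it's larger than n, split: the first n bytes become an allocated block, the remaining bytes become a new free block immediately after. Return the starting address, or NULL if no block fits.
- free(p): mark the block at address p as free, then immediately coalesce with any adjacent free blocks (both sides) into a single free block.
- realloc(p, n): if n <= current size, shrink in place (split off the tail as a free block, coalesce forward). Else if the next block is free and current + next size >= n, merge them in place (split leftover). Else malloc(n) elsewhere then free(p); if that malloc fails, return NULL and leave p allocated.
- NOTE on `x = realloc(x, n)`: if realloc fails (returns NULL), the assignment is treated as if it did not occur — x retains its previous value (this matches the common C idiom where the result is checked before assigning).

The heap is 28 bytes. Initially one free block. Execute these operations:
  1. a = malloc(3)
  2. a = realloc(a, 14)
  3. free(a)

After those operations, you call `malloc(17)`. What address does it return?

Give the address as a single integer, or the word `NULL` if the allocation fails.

Answer: 0

Derivation:
Op 1: a = malloc(3) -> a = 0; heap: [0-2 ALLOC][3-27 FREE]
Op 2: a = realloc(a, 14) -> a = 0; heap: [0-13 ALLOC][14-27 FREE]
Op 3: free(a) -> (freed a); heap: [0-27 FREE]
malloc(17): first-fit scan over [0-27 FREE] -> 0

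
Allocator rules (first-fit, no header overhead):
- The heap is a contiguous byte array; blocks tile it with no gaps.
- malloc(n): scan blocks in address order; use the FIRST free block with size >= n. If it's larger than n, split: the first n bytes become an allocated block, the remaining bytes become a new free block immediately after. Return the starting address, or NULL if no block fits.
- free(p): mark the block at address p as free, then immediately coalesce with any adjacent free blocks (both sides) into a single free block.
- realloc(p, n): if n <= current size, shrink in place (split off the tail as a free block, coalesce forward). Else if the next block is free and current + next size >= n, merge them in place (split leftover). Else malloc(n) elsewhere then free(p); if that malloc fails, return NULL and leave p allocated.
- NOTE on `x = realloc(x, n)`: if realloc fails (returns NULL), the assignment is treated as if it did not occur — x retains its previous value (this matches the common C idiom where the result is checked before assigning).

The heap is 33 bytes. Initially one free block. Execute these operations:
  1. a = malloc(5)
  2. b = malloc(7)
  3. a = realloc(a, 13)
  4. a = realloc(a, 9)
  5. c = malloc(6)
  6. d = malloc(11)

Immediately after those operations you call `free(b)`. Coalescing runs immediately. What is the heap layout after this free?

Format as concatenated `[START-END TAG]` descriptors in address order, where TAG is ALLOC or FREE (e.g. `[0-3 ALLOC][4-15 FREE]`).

Answer: [0-11 FREE][12-20 ALLOC][21-26 ALLOC][27-32 FREE]

Derivation:
Op 1: a = malloc(5) -> a = 0; heap: [0-4 ALLOC][5-32 FREE]
Op 2: b = malloc(7) -> b = 5; heap: [0-4 ALLOC][5-11 ALLOC][12-32 FREE]
Op 3: a = realloc(a, 13) -> a = 12; heap: [0-4 FREE][5-11 ALLOC][12-24 ALLOC][25-32 FREE]
Op 4: a = realloc(a, 9) -> a = 12; heap: [0-4 FREE][5-11 ALLOC][12-20 ALLOC][21-32 FREE]
Op 5: c = malloc(6) -> c = 21; heap: [0-4 FREE][5-11 ALLOC][12-20 ALLOC][21-26 ALLOC][27-32 FREE]
Op 6: d = malloc(11) -> d = NULL; heap: [0-4 FREE][5-11 ALLOC][12-20 ALLOC][21-26 ALLOC][27-32 FREE]
free(b): b = 5 -> block [5-11 ALLOC]; mark free, coalesce with adjacent free neighbors -> [0-11 FREE][12-20 ALLOC][21-26 ALLOC][27-32 FREE]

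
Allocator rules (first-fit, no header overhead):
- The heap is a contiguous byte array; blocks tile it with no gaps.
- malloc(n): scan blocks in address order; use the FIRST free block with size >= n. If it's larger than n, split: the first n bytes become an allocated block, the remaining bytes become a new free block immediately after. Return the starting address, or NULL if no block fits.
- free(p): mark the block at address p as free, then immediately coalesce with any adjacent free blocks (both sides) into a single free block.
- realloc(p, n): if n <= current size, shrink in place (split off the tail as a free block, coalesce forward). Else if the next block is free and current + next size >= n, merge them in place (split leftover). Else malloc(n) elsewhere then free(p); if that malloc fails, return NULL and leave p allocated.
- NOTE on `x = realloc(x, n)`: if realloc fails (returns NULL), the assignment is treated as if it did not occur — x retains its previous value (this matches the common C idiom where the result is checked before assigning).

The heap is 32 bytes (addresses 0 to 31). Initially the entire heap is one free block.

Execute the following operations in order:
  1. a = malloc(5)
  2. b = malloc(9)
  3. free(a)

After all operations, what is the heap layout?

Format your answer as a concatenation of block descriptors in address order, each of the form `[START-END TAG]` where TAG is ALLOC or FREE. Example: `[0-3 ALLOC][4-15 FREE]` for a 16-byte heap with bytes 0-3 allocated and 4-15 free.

Op 1: a = malloc(5) -> a = 0; heap: [0-4 ALLOC][5-31 FREE]
Op 2: b = malloc(9) -> b = 5; heap: [0-4 ALLOC][5-13 ALLOC][14-31 FREE]
Op 3: free(a) -> (freed a); heap: [0-4 FREE][5-13 ALLOC][14-31 FREE]

Answer: [0-4 FREE][5-13 ALLOC][14-31 FREE]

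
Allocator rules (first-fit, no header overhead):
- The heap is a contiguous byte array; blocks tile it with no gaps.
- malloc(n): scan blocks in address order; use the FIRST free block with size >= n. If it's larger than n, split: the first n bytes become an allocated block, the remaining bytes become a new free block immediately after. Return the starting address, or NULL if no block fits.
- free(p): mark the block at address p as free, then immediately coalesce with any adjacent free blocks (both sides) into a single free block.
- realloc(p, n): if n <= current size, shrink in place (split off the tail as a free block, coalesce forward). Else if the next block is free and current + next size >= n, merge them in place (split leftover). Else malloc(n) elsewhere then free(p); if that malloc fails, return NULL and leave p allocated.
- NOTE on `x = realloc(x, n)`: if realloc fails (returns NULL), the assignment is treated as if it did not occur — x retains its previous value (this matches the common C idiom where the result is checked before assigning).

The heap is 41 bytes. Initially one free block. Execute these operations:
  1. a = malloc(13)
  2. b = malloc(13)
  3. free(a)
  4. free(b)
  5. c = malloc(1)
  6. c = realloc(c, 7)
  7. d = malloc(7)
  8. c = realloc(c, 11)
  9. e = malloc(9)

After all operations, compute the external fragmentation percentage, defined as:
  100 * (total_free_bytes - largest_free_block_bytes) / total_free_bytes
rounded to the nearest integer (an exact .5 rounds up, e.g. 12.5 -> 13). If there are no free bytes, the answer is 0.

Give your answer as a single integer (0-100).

Op 1: a = malloc(13) -> a = 0; heap: [0-12 ALLOC][13-40 FREE]
Op 2: b = malloc(13) -> b = 13; heap: [0-12 ALLOC][13-25 ALLOC][26-40 FREE]
Op 3: free(a) -> (freed a); heap: [0-12 FREE][13-25 ALLOC][26-40 FREE]
Op 4: free(b) -> (freed b); heap: [0-40 FREE]
Op 5: c = malloc(1) -> c = 0; heap: [0-0 ALLOC][1-40 FREE]
Op 6: c = realloc(c, 7) -> c = 0; heap: [0-6 ALLOC][7-40 FREE]
Op 7: d = malloc(7) -> d = 7; heap: [0-6 ALLOC][7-13 ALLOC][14-40 FREE]
Op 8: c = realloc(c, 11) -> c = 14; heap: [0-6 FREE][7-13 ALLOC][14-24 ALLOC][25-40 FREE]
Op 9: e = malloc(9) -> e = 25; heap: [0-6 FREE][7-13 ALLOC][14-24 ALLOC][25-33 ALLOC][34-40 FREE]
Free blocks: [7 7] total_free=14 largest=7 -> 100*(14-7)/14 = 700/14 = 50

Answer: 50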